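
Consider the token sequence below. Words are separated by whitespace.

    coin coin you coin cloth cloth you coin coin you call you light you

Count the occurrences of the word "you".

Scanning the 14 tokens for "you":
  position 3: you
  position 7: you
  position 10: you
  position 12: you
  position 14: you

5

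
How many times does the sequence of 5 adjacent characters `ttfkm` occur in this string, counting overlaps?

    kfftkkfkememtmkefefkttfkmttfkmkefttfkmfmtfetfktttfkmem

Sliding a length-5 window over the 54 characters (50 positions):
  position 21–25: ttfkm
  position 26–30: ttfkm
  position 34–38: ttfkm
  position 48–52: ttfkm

4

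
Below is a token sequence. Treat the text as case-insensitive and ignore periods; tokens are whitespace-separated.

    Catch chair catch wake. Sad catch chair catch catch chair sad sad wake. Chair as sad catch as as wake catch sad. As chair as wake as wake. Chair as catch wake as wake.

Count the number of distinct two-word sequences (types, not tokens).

34 tokens → 33 bigram windows in total.
Repeated bigrams (each contributes count−1 duplicates):
  as wake: 4
  catch chair: 3
  chair as: 3
  catch wake: 2
  chair catch: 2
  sad catch: 2
  wake as: 2
  wake chair: 2
12 duplicate windows → 33 − 12 = 21 distinct.

21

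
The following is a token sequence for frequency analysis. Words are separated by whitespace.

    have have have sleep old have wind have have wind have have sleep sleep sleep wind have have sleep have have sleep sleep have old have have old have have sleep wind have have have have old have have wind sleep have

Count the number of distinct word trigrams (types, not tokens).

22

42 tokens → 40 trigram windows in total.
Repeated trigrams (each contributes count−1 duplicates):
  have have sleep: 5
  wind have have: 4
  have have have: 3
  have old have: 3
  old have have: 3
  have have old: 2
  have have wind: 2
  have sleep sleep: 2
  … (2 more repeated)
18 duplicate windows → 40 − 18 = 22 distinct.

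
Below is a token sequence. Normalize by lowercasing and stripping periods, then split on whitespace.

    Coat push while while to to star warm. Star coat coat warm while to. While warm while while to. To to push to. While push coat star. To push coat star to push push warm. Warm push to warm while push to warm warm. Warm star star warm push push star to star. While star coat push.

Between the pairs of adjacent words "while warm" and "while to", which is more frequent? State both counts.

"while to" (3 vs 1)

"while warm": 1 occurrence
"while to": 3 occurrences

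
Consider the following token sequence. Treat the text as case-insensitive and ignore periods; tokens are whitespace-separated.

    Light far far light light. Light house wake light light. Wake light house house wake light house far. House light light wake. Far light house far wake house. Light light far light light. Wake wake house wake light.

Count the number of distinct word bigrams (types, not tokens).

16

38 tokens → 37 bigram windows in total.
Repeated bigrams (each contributes count−1 duplicates):
  light light: 6
  light house: 4
  wake light: 4
  far light: 3
  house wake: 3
  light wake: 3
  house far: 2
  house light: 2
  … (2 more repeated)
21 duplicate windows → 37 − 21 = 16 distinct.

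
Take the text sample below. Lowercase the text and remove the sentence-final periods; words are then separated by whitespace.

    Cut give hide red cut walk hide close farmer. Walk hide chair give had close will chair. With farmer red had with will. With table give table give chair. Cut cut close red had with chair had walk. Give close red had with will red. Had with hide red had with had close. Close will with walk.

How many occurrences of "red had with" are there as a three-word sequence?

Scanning the 55 overlapping trigram windows for "red had with":
  position 20–22: red had with
  position 33–35: red had with
  position 41–43: red had with
  position 45–47: red had with
  position 49–51: red had with

5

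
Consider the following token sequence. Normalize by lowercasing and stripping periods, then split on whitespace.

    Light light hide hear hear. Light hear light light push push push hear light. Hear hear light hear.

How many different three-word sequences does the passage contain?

18 tokens → 16 trigram windows in total.
Repeated trigrams (each contributes count−1 duplicates):
  hear light hear: 3
  hear hear light: 2
3 duplicate windows → 16 − 3 = 13 distinct.

13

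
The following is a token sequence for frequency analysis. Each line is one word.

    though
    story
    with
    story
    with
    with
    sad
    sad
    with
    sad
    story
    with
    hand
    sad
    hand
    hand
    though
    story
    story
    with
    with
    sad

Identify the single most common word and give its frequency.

Unigram frequencies (highest first):
  with: 7
  story: 5
  sad: 5
  hand: 3
  though: 2

"with", 7 times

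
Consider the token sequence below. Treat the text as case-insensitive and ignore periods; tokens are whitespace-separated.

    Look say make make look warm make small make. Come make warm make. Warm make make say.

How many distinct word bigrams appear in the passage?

12

17 tokens → 16 bigram windows in total.
Repeated bigrams (each contributes count−1 duplicates):
  warm make: 3
  make make: 2
  make warm: 2
4 duplicate windows → 16 − 4 = 12 distinct.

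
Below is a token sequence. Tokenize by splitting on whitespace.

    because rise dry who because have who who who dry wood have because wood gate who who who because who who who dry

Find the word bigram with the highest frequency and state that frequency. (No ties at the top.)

Bigram frequencies (highest first):
  who who: 6
  who because: 2
  who dry: 2
  because rise: 1
  rise dry: 1
  dry who: 1
  … (9 more, each ≤ 1)

"who who", 6 times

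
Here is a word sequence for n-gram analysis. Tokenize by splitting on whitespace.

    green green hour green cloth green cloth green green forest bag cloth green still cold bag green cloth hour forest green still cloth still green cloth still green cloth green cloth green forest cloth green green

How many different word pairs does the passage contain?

36 tokens → 35 bigram windows in total.
Repeated bigrams (each contributes count−1 duplicates):
  cloth green: 6
  green cloth: 6
  green green: 3
  cloth still: 2
  green forest: 2
  green still: 2
  still green: 2
16 duplicate windows → 35 − 16 = 19 distinct.

19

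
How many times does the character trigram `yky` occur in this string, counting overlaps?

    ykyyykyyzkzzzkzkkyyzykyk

3

Sliding a length-3 window over the 24 characters (22 positions):
  position 1–3: yky
  position 5–7: yky
  position 21–23: yky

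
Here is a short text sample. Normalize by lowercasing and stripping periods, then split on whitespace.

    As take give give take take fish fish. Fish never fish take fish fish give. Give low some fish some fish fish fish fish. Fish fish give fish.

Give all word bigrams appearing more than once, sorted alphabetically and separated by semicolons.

Bigram counts meeting the condition (more than once):
  fish fish: 8
  fish give: 2
  give give: 2
  some fish: 2
  take fish: 2

fish fish; fish give; give give; some fish; take fish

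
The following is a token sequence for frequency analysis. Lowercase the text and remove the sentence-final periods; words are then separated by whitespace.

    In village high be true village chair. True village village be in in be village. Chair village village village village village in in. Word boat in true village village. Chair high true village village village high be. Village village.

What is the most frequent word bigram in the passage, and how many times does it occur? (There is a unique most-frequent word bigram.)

Bigram frequencies (highest first):
  village village: 9
  true village: 4
  village chair: 3
  village high: 2
  high be: 2
  in in: 2
  … (15 more, each ≤ 2)

"village village", 9 times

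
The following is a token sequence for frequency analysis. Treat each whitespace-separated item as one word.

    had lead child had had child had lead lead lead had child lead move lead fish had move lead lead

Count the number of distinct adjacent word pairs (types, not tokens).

20 tokens → 19 bigram windows in total.
Repeated bigrams (each contributes count−1 duplicates):
  lead lead: 3
  child had: 2
  had child: 2
  had lead: 2
  move lead: 2
6 duplicate windows → 19 − 6 = 13 distinct.

13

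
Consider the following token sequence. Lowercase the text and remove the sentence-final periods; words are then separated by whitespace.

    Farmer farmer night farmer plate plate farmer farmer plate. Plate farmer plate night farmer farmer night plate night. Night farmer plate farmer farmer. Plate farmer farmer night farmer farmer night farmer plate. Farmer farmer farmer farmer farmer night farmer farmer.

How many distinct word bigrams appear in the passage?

40 tokens → 39 bigram windows in total.
Repeated bigrams (each contributes count−1 duplicates):
  farmer farmer: 11
  farmer plate: 6
  night farmer: 6
  farmer night: 5
  plate farmer: 5
  plate night: 2
  plate plate: 2
30 duplicate windows → 39 − 30 = 9 distinct.

9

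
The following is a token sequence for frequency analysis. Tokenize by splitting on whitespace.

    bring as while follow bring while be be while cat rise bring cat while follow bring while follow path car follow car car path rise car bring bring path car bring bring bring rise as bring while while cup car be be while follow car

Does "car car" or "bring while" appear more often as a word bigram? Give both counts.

"car car": 1 occurrence
"bring while": 3 occurrences

"bring while" (3 vs 1)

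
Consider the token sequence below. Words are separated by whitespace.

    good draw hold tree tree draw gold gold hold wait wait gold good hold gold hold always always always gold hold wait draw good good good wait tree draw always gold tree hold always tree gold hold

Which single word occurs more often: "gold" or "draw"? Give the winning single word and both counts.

"gold" (7 vs 4)

"gold": 7 occurrences
"draw": 4 occurrences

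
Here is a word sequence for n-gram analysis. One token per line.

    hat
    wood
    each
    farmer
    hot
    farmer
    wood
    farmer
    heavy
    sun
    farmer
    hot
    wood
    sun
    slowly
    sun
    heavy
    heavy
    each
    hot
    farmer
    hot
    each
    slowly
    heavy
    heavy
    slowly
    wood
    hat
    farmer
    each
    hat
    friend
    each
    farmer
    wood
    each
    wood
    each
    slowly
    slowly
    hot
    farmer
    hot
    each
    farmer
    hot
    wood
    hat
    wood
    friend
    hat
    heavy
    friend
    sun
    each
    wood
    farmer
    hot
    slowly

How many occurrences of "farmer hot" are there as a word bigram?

6

Scanning the 59 overlapping bigram windows for "farmer hot":
  position 4–5: farmer hot
  position 11–12: farmer hot
  position 21–22: farmer hot
  position 43–44: farmer hot
  position 46–47: farmer hot
  position 58–59: farmer hot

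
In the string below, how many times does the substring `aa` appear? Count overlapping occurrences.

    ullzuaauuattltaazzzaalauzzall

Sliding a length-2 window over the 29 characters (28 positions):
  position 6–7: aa
  position 15–16: aa
  position 20–21: aa

3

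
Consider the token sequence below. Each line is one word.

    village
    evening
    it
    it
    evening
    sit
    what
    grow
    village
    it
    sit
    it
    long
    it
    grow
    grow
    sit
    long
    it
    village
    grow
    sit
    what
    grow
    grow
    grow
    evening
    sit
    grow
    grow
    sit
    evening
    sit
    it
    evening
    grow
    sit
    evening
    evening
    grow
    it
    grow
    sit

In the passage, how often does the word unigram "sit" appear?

Scanning the 43 tokens for "sit":
  position 6: sit
  position 11: sit
  position 17: sit
  position 22: sit
  position 28: sit
  position 31: sit
  position 33: sit
  position 37: sit
  position 43: sit

9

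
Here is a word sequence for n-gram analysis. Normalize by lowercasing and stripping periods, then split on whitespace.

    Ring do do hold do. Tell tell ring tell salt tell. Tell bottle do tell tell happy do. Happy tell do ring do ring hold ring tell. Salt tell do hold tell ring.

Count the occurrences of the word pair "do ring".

2

Scanning the 32 overlapping bigram windows for "do ring":
  position 21–22: do ring
  position 23–24: do ring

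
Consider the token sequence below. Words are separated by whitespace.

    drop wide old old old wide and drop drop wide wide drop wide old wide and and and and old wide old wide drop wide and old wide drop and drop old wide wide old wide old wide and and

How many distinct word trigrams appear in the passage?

26

40 tokens → 38 trigram windows in total.
Repeated trigrams (each contributes count−1 duplicates):
  wide old wide: 4
  old wide and: 3
  and and and: 2
  and old wide: 2
  drop wide old: 2
  old wide drop: 2
  old wide old: 2
  wide and and: 2
  … (1 more repeated)
12 duplicate windows → 38 − 12 = 26 distinct.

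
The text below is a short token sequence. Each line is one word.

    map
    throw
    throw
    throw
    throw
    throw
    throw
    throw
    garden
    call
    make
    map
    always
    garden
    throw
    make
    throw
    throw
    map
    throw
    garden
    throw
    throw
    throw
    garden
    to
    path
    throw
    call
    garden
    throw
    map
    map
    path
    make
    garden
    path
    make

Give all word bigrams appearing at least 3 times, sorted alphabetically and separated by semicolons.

Bigram counts meeting the condition (at least 3 times):
  garden throw: 3
  throw garden: 3
  throw throw: 9

garden throw; throw garden; throw throw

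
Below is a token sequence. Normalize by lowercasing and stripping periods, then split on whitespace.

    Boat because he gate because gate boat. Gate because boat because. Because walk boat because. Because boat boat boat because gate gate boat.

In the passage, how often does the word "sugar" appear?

0

Scanning the 23 tokens for "sugar":
  (none found)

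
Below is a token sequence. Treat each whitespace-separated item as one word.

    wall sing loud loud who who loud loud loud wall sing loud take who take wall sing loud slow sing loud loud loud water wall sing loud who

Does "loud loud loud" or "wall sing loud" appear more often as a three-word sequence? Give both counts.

"wall sing loud" (4 vs 2)

"loud loud loud": 2 occurrences
"wall sing loud": 4 occurrences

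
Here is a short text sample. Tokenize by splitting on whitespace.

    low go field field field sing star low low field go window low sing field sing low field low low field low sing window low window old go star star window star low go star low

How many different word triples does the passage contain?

32

36 tokens → 34 trigram windows in total.
Repeated trigrams (each contributes count−1 duplicates):
  low field low: 2
  low low field: 2
2 duplicate windows → 34 − 2 = 32 distinct.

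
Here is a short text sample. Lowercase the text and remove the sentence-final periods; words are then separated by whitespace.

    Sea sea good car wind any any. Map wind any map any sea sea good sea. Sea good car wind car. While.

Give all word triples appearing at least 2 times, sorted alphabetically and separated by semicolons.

Trigram counts meeting the condition (at least 2 times):
  good car wind: 2
  sea good car: 2
  sea sea good: 3

good car wind; sea good car; sea sea good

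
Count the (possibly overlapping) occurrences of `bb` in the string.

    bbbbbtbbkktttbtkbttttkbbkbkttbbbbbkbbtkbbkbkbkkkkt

12

Sliding a length-2 window over the 50 characters (49 positions):
  position 1–2: bb
  position 2–3: bb
  position 3–4: bb
  position 4–5: bb
  position 7–8: bb
  position 23–24: bb
  position 30–31: bb
  position 31–32: bb
  position 32–33: bb
  position 33–34: bb
  … (2 more)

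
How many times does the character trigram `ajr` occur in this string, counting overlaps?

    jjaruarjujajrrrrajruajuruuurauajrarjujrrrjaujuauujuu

Sliding a length-3 window over the 52 characters (50 positions):
  position 11–13: ajr
  position 17–19: ajr
  position 31–33: ajr

3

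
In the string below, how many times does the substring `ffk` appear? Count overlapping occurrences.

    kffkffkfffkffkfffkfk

5

Sliding a length-3 window over the 20 characters (18 positions):
  position 2–4: ffk
  position 5–7: ffk
  position 9–11: ffk
  position 12–14: ffk
  position 16–18: ffk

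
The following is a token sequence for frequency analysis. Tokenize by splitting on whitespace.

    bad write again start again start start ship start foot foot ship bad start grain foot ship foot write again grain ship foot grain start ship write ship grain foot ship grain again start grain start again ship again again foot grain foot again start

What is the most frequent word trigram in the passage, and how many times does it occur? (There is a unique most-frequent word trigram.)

Trigram frequencies (highest first):
  grain foot ship: 2
  bad write again: 1
  write again start: 1
  again start again: 1
  start again start: 1
  again start start: 1
  … (36 more, each ≤ 1)

"grain foot ship", 2 times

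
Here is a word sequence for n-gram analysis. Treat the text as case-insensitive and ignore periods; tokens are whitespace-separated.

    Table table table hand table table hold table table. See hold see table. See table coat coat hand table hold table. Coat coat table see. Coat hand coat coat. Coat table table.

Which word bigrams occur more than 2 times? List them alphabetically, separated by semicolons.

coat coat; table see; table table

Bigram counts meeting the condition (more than 2 times):
  coat coat: 4
  table see: 3
  table table: 5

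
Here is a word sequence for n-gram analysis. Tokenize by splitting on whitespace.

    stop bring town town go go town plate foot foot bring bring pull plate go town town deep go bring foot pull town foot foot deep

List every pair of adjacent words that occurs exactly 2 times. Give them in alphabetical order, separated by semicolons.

foot foot; go town; town town

Bigram counts meeting the condition (exactly 2 times):
  foot foot: 2
  go town: 2
  town town: 2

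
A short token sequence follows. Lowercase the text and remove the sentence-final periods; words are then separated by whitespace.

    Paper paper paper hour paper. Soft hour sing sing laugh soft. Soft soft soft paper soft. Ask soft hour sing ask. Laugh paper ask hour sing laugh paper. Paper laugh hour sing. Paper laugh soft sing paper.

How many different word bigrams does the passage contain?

22

37 tokens → 36 bigram windows in total.
Repeated bigrams (each contributes count−1 duplicates):
  hour sing: 4
  paper paper: 3
  soft soft: 3
  laugh paper: 2
  laugh soft: 2
  paper laugh: 2
  paper soft: 2
  sing laugh: 2
  … (2 more repeated)
14 duplicate windows → 36 − 14 = 22 distinct.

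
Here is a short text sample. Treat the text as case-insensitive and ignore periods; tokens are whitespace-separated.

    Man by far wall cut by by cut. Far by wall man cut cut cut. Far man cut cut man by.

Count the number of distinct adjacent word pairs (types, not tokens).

15

21 tokens → 20 bigram windows in total.
Repeated bigrams (each contributes count−1 duplicates):
  cut cut: 3
  cut far: 2
  man by: 2
  man cut: 2
5 duplicate windows → 20 − 5 = 15 distinct.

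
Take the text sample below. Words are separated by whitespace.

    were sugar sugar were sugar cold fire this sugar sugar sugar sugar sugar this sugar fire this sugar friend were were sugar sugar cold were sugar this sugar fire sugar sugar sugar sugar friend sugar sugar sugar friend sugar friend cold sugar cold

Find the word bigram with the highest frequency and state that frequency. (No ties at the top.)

Bigram frequencies (highest first):
  sugar sugar: 11
  were sugar: 4
  this sugar: 4
  sugar friend: 4
  sugar cold: 3
  fire this: 2
  … (11 more, each ≤ 2)

"sugar sugar", 11 times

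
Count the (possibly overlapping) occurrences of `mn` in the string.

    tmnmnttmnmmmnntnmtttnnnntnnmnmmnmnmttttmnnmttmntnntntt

Sliding a length-2 window over the 54 characters (53 positions):
  position 2–3: mn
  position 4–5: mn
  position 8–9: mn
  position 12–13: mn
  position 28–29: mn
  position 31–32: mn
  position 33–34: mn
  position 40–41: mn
  position 46–47: mn

9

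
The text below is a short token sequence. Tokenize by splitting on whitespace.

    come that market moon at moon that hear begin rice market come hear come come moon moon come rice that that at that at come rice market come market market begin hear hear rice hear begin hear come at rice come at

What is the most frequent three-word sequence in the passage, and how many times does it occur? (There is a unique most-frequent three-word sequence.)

"rice market come", 2 times

Trigram frequencies (highest first):
  rice market come: 2
  come that market: 1
  that market moon: 1
  market moon at: 1
  moon at moon: 1
  at moon that: 1
  … (33 more, each ≤ 1)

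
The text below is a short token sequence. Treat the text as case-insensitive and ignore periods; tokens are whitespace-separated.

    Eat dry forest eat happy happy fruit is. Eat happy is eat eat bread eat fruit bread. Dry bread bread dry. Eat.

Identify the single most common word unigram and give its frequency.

"eat", 7 times

Unigram frequencies (highest first):
  eat: 7
  bread: 4
  dry: 3
  happy: 3
  fruit: 2
  is: 2
  … (1 more, each ≤ 1)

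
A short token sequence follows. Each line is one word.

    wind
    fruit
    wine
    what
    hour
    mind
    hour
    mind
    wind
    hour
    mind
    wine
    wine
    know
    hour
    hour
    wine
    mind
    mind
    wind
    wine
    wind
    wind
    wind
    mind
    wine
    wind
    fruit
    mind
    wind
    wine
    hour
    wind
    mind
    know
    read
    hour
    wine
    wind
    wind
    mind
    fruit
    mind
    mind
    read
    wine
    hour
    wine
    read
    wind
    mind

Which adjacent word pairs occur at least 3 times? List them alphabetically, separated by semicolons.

hour mind; hour wine; mind wind; wind mind; wind wind; wine wind

Bigram counts meeting the condition (at least 3 times):
  hour mind: 3
  hour wine: 3
  mind wind: 3
  wind mind: 4
  wind wind: 3
  wine wind: 3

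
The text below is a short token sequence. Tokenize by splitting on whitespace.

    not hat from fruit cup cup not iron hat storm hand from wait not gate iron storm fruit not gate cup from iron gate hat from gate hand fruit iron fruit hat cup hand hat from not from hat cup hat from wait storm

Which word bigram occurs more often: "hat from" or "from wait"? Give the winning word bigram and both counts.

"hat from": 4 occurrences
"from wait": 2 occurrences

"hat from" (4 vs 2)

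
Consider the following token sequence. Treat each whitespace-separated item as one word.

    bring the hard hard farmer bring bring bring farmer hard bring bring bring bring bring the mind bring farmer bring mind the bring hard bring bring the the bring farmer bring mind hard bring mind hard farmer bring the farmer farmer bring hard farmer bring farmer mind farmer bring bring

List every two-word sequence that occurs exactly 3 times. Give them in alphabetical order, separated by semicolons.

bring mind; hard bring; hard farmer

Bigram counts meeting the condition (exactly 3 times):
  bring mind: 3
  hard bring: 3
  hard farmer: 3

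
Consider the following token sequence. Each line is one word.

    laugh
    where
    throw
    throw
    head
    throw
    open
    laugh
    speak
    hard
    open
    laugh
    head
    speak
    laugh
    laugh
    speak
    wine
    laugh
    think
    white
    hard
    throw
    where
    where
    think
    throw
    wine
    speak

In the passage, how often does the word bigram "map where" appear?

Scanning the 28 overlapping bigram windows for "map where":
  (none found)

0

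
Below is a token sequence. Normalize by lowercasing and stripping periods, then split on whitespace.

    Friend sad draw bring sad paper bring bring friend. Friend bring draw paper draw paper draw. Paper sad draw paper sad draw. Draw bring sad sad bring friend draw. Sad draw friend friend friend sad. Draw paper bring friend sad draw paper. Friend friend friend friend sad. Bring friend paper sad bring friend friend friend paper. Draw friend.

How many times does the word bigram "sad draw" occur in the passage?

Scanning the 57 overlapping bigram windows for "sad draw":
  position 2–3: sad draw
  position 18–19: sad draw
  position 21–22: sad draw
  position 30–31: sad draw
  position 35–36: sad draw
  position 40–41: sad draw

6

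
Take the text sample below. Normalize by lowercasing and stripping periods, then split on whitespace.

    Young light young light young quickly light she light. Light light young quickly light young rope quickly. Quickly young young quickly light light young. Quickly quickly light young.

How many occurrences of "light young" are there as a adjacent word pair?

6

Scanning the 27 overlapping bigram windows for "light young":
  position 2–3: light young
  position 4–5: light young
  position 11–12: light young
  position 14–15: light young
  position 23–24: light young
  position 27–28: light young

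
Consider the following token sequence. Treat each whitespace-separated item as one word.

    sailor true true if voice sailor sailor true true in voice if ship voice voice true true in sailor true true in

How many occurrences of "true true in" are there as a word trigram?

Scanning the 20 overlapping trigram windows for "true true in":
  position 8–10: true true in
  position 16–18: true true in
  position 20–22: true true in

3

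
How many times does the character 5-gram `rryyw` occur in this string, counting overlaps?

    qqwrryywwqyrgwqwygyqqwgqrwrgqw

1

Sliding a length-5 window over the 30 characters (26 positions):
  position 4–8: rryyw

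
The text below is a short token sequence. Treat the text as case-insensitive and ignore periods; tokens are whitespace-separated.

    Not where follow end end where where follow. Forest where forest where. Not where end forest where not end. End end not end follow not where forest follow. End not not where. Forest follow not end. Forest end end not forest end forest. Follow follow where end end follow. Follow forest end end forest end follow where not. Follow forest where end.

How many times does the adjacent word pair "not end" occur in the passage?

3

Scanning the 61 overlapping bigram windows for "not end":
  position 18–19: not end
  position 22–23: not end
  position 35–36: not end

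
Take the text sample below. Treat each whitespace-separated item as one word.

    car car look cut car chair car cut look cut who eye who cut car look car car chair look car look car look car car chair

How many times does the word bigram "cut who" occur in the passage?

1

Scanning the 26 overlapping bigram windows for "cut who":
  position 10–11: cut who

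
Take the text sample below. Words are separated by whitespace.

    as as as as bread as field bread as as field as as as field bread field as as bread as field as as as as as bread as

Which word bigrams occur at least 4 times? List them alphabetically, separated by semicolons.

Bigram counts meeting the condition (at least 4 times):
  as as: 11
  as field: 4
  bread as: 4

as as; as field; bread as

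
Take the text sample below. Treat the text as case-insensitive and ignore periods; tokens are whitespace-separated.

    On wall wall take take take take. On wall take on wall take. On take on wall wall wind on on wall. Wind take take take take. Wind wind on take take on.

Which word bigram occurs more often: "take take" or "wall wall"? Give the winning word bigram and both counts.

"take take": 7 occurrences
"wall wall": 2 occurrences

"take take" (7 vs 2)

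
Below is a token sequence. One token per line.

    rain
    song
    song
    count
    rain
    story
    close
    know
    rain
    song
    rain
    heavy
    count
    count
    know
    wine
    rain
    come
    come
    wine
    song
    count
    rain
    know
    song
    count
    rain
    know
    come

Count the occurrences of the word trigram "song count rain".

Scanning the 27 overlapping trigram windows for "song count rain":
  position 3–5: song count rain
  position 21–23: song count rain
  position 25–27: song count rain

3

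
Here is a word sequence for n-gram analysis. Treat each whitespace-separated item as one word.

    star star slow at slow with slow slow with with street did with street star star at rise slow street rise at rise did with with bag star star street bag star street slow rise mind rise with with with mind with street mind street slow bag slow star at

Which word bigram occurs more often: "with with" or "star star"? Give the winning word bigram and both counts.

"with with": 4 occurrences
"star star": 3 occurrences

"with with" (4 vs 3)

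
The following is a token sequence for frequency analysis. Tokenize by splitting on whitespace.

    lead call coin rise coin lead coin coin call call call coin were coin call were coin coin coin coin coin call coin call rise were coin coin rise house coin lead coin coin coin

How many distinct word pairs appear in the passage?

16

35 tokens → 34 bigram windows in total.
Repeated bigrams (each contributes count−1 duplicates):
  coin coin: 8
  coin call: 4
  call coin: 3
  were coin: 3
  call call: 2
  coin lead: 2
  coin rise: 2
  lead coin: 2
18 duplicate windows → 34 − 18 = 16 distinct.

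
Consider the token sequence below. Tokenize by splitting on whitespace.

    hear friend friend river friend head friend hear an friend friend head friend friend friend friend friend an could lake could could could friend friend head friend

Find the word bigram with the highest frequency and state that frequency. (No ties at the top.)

Bigram frequencies (highest first):
  friend friend: 7
  friend head: 3
  head friend: 3
  could could: 2
  hear friend: 1
  friend river: 1
  … (9 more, each ≤ 1)

"friend friend", 7 times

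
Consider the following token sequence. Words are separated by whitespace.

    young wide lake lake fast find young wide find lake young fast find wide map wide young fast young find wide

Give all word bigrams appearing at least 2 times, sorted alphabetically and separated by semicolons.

fast find; find wide; young fast; young wide

Bigram counts meeting the condition (at least 2 times):
  fast find: 2
  find wide: 2
  young fast: 2
  young wide: 2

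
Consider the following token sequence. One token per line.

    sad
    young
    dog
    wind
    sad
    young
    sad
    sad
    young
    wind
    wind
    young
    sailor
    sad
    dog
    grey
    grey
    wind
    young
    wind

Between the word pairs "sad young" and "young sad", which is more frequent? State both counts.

"sad young": 3 occurrences
"young sad": 1 occurrence

"sad young" (3 vs 1)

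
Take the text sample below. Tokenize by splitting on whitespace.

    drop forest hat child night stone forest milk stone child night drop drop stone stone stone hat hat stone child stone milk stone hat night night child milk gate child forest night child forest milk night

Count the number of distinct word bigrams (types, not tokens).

36 tokens → 35 bigram windows in total.
Repeated bigrams (each contributes count−1 duplicates):
  child forest: 2
  child night: 2
  forest milk: 2
  milk stone: 2
  night child: 2
  stone child: 2
  stone hat: 2
  stone stone: 2
8 duplicate windows → 35 − 8 = 27 distinct.

27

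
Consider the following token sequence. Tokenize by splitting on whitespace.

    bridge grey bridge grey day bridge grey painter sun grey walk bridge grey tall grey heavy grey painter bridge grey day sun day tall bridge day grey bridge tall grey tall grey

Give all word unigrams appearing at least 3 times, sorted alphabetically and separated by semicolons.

Unigram counts meeting the condition (at least 3 times):
  bridge: 7
  day: 4
  grey: 11
  tall: 4

bridge; day; grey; tall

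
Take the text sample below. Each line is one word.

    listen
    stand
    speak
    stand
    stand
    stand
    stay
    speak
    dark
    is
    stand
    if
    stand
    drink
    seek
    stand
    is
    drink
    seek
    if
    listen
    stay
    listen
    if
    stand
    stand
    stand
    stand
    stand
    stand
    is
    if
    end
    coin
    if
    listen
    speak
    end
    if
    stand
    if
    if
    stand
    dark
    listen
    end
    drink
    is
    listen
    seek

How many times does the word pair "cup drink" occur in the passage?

Scanning the 49 overlapping bigram windows for "cup drink":
  (none found)

0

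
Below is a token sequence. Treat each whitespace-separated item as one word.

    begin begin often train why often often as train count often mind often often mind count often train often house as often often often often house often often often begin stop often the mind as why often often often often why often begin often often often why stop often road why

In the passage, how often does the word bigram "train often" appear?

Scanning the 50 overlapping bigram windows for "train often":
  position 18–19: train often

1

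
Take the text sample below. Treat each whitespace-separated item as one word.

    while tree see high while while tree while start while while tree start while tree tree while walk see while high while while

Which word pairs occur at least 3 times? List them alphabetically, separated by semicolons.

while tree; while while

Bigram counts meeting the condition (at least 3 times):
  while tree: 4
  while while: 3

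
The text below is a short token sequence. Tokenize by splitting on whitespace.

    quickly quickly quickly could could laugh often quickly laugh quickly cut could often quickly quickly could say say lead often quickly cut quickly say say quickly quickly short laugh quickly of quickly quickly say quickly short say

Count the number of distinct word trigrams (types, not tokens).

37 tokens → 35 trigram windows in total.
Repeated trigrams (each contributes count−1 duplicates):
  quickly quickly could: 2
1 duplicate windows → 35 − 1 = 34 distinct.

34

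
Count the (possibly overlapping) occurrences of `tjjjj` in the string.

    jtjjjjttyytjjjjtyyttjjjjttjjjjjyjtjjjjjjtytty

5

Sliding a length-5 window over the 45 characters (41 positions):
  position 2–6: tjjjj
  position 11–15: tjjjj
  position 20–24: tjjjj
  position 26–30: tjjjj
  position 34–38: tjjjj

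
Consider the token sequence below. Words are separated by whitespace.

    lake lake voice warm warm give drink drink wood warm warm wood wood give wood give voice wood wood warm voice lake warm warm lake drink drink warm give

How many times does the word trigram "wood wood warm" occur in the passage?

1

Scanning the 27 overlapping trigram windows for "wood wood warm":
  position 18–20: wood wood warm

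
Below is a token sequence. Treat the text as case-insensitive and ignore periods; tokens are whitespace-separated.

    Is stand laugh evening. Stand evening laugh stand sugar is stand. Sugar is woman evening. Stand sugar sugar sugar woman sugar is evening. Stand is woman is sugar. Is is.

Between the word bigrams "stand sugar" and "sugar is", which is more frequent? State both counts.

"stand sugar": 3 occurrences
"sugar is": 4 occurrences

"sugar is" (4 vs 3)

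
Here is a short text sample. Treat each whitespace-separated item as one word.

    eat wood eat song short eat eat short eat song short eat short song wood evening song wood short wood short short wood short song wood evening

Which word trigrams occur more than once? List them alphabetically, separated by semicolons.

Trigram counts meeting the condition (more than once):
  eat song short: 2
  short song wood: 2
  short wood short: 2
  song short eat: 2
  song wood evening: 2

eat song short; short song wood; short wood short; song short eat; song wood evening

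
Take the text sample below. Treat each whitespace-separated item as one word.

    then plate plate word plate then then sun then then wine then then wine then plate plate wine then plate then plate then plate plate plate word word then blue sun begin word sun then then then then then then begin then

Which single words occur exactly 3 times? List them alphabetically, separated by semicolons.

Unigram counts meeting the condition (exactly 3 times):
  sun: 3
  wine: 3

sun; wine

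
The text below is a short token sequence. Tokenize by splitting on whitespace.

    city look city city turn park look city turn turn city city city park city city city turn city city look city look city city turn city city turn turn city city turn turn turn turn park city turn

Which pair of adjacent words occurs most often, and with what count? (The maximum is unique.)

"city city", 9 times

Bigram frequencies (highest first):
  city city: 9
  city turn: 7
  turn turn: 5
  look city: 4
  turn city: 4
  city look: 3
  … (4 more, each ≤ 2)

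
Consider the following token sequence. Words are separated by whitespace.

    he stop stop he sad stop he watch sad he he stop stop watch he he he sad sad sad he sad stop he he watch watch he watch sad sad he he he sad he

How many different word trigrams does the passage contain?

36 tokens → 34 trigram windows in total.
Repeated trigrams (each contributes count−1 duplicates):
  he he he: 2
  he he sad: 2
  he sad stop: 2
  he stop stop: 2
  he watch sad: 2
  sad he he: 2
  sad sad he: 2
  sad stop he: 2
8 duplicate windows → 34 − 8 = 26 distinct.

26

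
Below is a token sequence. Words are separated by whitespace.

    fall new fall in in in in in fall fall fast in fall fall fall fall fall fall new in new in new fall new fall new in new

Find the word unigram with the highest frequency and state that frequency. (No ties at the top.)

Unigram frequencies (highest first):
  fall: 12
  in: 9
  new: 7
  fast: 1

"fall", 12 times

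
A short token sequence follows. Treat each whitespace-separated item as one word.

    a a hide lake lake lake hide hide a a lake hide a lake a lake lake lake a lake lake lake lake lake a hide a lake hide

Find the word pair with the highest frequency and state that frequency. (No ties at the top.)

Bigram frequencies (highest first):
  lake lake: 8
  a lake: 5
  lake hide: 3
  hide a: 3
  lake a: 3
  a a: 2
  … (3 more, each ≤ 2)

"lake lake", 8 times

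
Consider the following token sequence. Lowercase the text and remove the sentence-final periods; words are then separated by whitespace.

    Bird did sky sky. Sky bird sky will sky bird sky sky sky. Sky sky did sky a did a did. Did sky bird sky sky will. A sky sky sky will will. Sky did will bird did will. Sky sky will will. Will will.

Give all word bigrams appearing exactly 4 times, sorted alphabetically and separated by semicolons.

Bigram counts meeting the condition (exactly 4 times):
  sky will: 4
  will will: 4

sky will; will will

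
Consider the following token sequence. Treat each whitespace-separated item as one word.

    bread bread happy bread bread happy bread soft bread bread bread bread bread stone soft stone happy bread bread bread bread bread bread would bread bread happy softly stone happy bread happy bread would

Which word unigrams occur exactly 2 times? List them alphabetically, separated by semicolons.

soft; would

Unigram counts meeting the condition (exactly 2 times):
  soft: 2
  would: 2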